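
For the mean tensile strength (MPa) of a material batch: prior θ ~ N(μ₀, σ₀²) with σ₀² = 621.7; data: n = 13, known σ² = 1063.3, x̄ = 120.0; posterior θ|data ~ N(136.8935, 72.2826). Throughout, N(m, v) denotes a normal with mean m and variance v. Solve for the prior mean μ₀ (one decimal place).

With known observation variance, the Normal–Normal posterior has precision τ_n = τ₀ + n/σ² and mean μ_n = (τ₀μ₀ + (n/σ²)x̄)/τ_n.
Here τ₀ = 1/621.7 = 0.001608 and τ_data = 13/1063.3 = 0.012226, so τ_n = 0.013834.
Rearranging for μ₀: μ₀ = (μ_n·τ_n − τ_data·x̄)/τ₀ = (136.8935·0.013834 − 0.012226·120.0) / 0.001608 = 0.426665/0.001608 ≈ 265.3.

μ₀ = 265.3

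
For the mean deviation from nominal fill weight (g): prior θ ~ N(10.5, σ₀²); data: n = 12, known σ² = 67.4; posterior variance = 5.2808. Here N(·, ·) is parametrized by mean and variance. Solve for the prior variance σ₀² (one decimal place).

For the Normal–Normal model with known σ², precisions add: τ_n = τ₀ + n/σ².
So 1/σ₀² = 1/5.2808 − 12/67.4 = 0.189365 − 0.178042 = 0.011323.
Hence σ₀² = 1/0.011323 ≈ 88.3.

σ₀² = 88.3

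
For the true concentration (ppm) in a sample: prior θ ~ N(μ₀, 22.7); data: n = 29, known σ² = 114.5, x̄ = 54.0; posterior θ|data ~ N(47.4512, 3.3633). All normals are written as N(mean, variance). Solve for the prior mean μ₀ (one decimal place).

μ₀ = 9.8

The posterior mean is a precision-weighted average: μ_n = (τ₀μ₀ + τ_data·x̄)/(τ₀+τ_data), with τ₀=1/σ₀² and τ_data=n/σ².
Here τ₀ = 1/22.7 = 0.044053 and τ_data = 29/114.5 = 0.253275, so τ_n = 0.297328.
Rearranging for μ₀: μ₀ = (μ_n·τ_n − τ_data·x̄)/τ₀ = (47.4512·0.297328 − 0.253275·54.0) / 0.044053 = 0.431720/0.044053 ≈ 9.8.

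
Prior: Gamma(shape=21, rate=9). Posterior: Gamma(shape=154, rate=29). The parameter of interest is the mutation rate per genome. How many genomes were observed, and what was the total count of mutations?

n = 20 genomes with total 133 mutations

Gamma–Poisson conjugacy: posterior shape = α + Σxᵢ, posterior rate = β + n.
Matching: Σxᵢ = 154 − 21 = 133 and n = 29 − 9 = 20.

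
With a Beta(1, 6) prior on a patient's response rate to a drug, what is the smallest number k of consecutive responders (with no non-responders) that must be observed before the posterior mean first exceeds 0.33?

After k responders and 0 non-responders the posterior is Beta(1+k, 6), with mean (1+k)/(1+6+k).
Set (1+k)/(7+k) > 0.33 and solve: k > (0.33·7 − 1)/(1 − 0.33) = 1.955.
The smallest integer exceeding 1.955 is 2.

k = 2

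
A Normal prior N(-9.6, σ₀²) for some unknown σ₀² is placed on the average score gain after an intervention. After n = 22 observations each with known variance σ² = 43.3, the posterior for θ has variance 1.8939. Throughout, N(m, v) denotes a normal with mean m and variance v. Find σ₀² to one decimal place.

σ₀² = 50.2

Posterior precision equals prior precision plus data precision: 1/σ_n² = 1/σ₀² + n/σ².
So 1/σ₀² = 1/1.8939 − 22/43.3 = 0.528011 − 0.508083 = 0.019928.
Hence σ₀² = 1/0.019928 ≈ 50.2.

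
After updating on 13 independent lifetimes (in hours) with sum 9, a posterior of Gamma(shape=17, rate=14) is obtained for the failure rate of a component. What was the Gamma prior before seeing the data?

Gamma–exponential conjugacy: posterior shape = α + n, posterior rate = β + Σtᵢ.
So α = 17 − 13 = 4 and β = 14 − 9 = 5.

Gamma(shape=4, rate=5)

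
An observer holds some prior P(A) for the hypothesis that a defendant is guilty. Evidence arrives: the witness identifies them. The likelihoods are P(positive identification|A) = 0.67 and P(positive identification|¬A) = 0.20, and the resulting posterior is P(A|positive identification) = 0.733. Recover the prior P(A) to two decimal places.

In odds form, posterior odds = prior odds × likelihood ratio, so prior odds = posterior odds ÷ LR.
Posterior odds = 0.733/(1−0.733) = 2.7453. LR = 0.67/0.20 = 3.3500.
Prior odds = 2.7453/3.3500 = 0.8195, so P(A) = 0.8195/(1+0.8195) ≈ 0.45.

P(A) = 0.45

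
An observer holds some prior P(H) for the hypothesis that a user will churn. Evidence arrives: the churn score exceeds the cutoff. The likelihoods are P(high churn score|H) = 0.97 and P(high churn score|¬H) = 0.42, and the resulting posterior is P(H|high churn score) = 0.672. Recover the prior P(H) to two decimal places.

In odds form, posterior odds = prior odds × likelihood ratio, so prior odds = posterior odds ÷ LR.
Posterior odds = 0.672/(1−0.672) = 2.0488. LR = 0.97/0.42 = 2.3095.
Prior odds = 2.0488/2.3095 = 0.8871, so P(H) = 0.8871/(1+0.8871) ≈ 0.47.

P(H) = 0.47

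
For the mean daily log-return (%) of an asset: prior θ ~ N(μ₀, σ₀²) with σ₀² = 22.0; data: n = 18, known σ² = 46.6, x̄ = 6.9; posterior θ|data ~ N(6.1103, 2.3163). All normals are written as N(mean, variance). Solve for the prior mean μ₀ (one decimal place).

μ₀ = -0.6

The posterior mean is a precision-weighted average: μ_n = (τ₀μ₀ + τ_data·x̄)/(τ₀+τ_data), with τ₀=1/σ₀² and τ_data=n/σ².
Here τ₀ = 1/22.0 = 0.045455 and τ_data = 18/46.6 = 0.386266, so τ_n = 0.431721.
Rearranging for μ₀: μ₀ = (μ_n·τ_n − τ_data·x̄)/τ₀ = (6.1103·0.431721 − 0.386266·6.9) / 0.045455 = -0.027291/0.045455 ≈ -0.6.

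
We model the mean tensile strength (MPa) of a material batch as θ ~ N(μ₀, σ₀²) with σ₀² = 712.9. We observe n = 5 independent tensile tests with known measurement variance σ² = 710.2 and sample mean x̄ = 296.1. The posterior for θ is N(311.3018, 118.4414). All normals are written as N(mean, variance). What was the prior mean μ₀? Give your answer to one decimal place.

μ₀ = 387.6

The posterior mean is a precision-weighted average: μ_n = (τ₀μ₀ + τ_data·x̄)/(τ₀+τ_data), with τ₀=1/σ₀² and τ_data=n/σ².
Here τ₀ = 1/712.9 = 0.001403 and τ_data = 5/710.2 = 0.007040, so τ_n = 0.008443.
Rearranging for μ₀: μ₀ = (μ_n·τ_n − τ_data·x̄)/τ₀ = (311.3018·0.008443 − 0.007040·296.1) / 0.001403 = 0.543777/0.001403 ≈ 387.6.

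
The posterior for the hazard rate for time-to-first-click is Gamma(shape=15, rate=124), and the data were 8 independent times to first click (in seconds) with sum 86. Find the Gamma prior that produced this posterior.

Gamma–exponential conjugacy: posterior shape = α + n, posterior rate = β + Σtᵢ.
So α = 15 − 8 = 7 and β = 124 − 86 = 38.

Gamma(shape=7, rate=38)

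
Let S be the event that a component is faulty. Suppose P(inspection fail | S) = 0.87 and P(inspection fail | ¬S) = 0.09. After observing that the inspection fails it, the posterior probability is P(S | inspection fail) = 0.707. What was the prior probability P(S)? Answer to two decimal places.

Bayes' rule in odds form gives O(S|E) = O(S)·[P(E|S)/P(E|¬S)], hence O(S) = O(S|E)/LR.
Posterior odds = 0.707/(1−0.707) = 2.4130. LR = 0.87/0.09 = 9.6667.
Prior odds = 2.4130/9.6667 = 0.2496, so P(S) = 0.2496/(1+0.2496) ≈ 0.20.

P(S) = 0.20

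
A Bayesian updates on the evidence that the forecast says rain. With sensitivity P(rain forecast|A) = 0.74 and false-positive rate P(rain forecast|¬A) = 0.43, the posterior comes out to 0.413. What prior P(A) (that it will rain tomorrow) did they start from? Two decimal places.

P(A) = 0.29

In odds form, posterior odds = prior odds × likelihood ratio, so prior odds = posterior odds ÷ LR.
Posterior odds = 0.413/(1−0.413) = 0.7036. LR = 0.74/0.43 = 1.7209.
Prior odds = 0.7036/1.7209 = 0.4089, so P(A) = 0.4089/(1+0.4089) ≈ 0.29.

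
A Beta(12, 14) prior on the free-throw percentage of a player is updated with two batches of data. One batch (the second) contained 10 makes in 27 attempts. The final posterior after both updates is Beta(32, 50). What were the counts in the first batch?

Sequential conjugate updates are equivalent to a single update on the pooled data, so total successes = posterior α − prior α and total failures = posterior β − prior β.
Total across both batches: 32−12=20 makes, 50−14=36 misses.
Subtract the second batch: 20−10=10 makes and 36−17=19 misses.

10 makes and 19 misses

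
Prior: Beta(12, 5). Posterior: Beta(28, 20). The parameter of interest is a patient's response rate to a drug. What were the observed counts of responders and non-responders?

Under Beta–binomial conjugacy the posterior parameters are (α+s, β+f).
Match parameters: s=28−12=16, f=20−5=15.

16 responders and 15 non-responders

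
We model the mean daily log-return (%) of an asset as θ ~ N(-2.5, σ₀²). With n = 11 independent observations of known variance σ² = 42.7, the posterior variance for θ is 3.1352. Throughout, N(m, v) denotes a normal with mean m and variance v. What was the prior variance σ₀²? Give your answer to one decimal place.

For the Normal–Normal model with known σ², precisions add: τ_n = τ₀ + n/σ².
So 1/σ₀² = 1/3.1352 − 11/42.7 = 0.318959 − 0.257611 = 0.061348.
Hence σ₀² = 1/0.061348 ≈ 16.3.

σ₀² = 16.3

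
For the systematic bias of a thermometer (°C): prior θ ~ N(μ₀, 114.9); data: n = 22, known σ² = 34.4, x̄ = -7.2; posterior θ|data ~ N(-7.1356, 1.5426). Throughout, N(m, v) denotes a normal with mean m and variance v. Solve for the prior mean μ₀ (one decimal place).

With known observation variance, the Normal–Normal posterior has precision τ_n = τ₀ + n/σ² and mean μ_n = (τ₀μ₀ + (n/σ²)x̄)/τ_n.
Here τ₀ = 1/114.9 = 0.008703 and τ_data = 22/34.4 = 0.639535, so τ_n = 0.648238.
Rearranging for μ₀: μ₀ = (μ_n·τ_n − τ_data·x̄)/τ₀ = (-7.1356·0.648238 − 0.639535·-7.2) / 0.008703 = -0.020915/0.008703 ≈ -2.4.

μ₀ = -2.4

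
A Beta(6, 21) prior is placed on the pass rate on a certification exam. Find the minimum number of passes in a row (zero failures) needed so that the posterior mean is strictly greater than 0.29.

k = 3

After k passes and 0 failures the posterior is Beta(6+k, 21), with mean (6+k)/(6+21+k).
Set (6+k)/(27+k) > 0.29 and solve: k > (0.29·27 − 6)/(1 − 0.29) = 2.577.
The smallest integer exceeding 2.577 is 3.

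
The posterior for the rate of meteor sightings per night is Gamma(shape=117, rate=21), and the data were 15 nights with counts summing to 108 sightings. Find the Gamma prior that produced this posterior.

Gamma(shape=9, rate=6)

A Gamma(α, β) prior (rate parametrization) on a Poisson rate with n observations summing to S gives posterior Gamma(α+S, β+n).
So α = 117 − 108 = 9 and β = 21 − 15 = 6.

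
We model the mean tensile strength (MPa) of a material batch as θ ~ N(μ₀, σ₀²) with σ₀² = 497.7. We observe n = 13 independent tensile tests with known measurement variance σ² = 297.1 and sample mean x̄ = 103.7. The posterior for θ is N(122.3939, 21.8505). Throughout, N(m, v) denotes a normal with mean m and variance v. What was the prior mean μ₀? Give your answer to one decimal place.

μ₀ = 529.5

The posterior mean is a precision-weighted average: μ_n = (τ₀μ₀ + τ_data·x̄)/(τ₀+τ_data), with τ₀=1/σ₀² and τ_data=n/σ².
Here τ₀ = 1/497.7 = 0.002009 and τ_data = 13/297.1 = 0.043756, so τ_n = 0.045765.
Rearranging for μ₀: μ₀ = (μ_n·τ_n − τ_data·x̄)/τ₀ = (122.3939·0.045765 − 0.043756·103.7) / 0.002009 = 1.063860/0.002009 ≈ 529.5.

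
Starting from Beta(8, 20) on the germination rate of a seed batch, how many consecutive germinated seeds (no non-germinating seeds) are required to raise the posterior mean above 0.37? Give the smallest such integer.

k = 4

After k germinated seeds and 0 non-germinating seeds the posterior is Beta(8+k, 20), with mean (8+k)/(8+20+k).
Set (8+k)/(28+k) > 0.37 and solve: k > (0.37·28 − 8)/(1 − 0.37) = 3.746.
The smallest integer exceeding 3.746 is 4.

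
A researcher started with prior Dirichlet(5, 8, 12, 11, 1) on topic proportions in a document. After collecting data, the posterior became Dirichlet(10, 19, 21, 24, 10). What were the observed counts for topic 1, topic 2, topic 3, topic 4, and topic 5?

For a Dirichlet(α) prior with multinomial counts c, the posterior is Dirichlet(α + c) componentwise.
Counts are posterior − prior componentwise: 10−5=5, 19−8=11, 21−12=9, 24−11=13, 10−1=9.

counts (5, 11, 9, 13, 9)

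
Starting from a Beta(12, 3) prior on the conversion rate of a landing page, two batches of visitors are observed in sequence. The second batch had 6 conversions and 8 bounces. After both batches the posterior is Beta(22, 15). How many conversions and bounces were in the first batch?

Because Beta–binomial updating is additive in the counts, the combined data contributed (α_post−α_prior, β_post−β_prior) successes and failures.
Total across both batches: 22−12=10 conversions, 15−3=12 bounces.
Subtract the second batch: 10−6=4 conversions and 12−8=4 bounces.

4 conversions and 4 bounces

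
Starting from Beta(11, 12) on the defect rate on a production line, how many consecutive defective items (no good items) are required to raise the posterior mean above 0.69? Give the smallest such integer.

k = 16

After k defective items and 0 good items the posterior is Beta(11+k, 12), with mean (11+k)/(11+12+k).
Set (11+k)/(23+k) > 0.69 and solve: k > (0.69·23 − 11)/(1 − 0.69) = 15.710.
The smallest integer exceeding 15.710 is 16, and checking k=16: (27)/(39) = 0.6923 > 0.69.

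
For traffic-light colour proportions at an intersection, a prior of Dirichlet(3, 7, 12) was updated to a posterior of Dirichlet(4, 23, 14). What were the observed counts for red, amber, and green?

counts (1, 16, 2)

For a Dirichlet(α) prior with multinomial counts c, the posterior is Dirichlet(α + c) componentwise.
Counts are posterior − prior componentwise: 4−3=1, 23−7=16, 14−12=2.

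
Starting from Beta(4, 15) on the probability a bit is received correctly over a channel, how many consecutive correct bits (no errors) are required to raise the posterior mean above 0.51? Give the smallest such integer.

After k correct bits and 0 errors the posterior is Beta(4+k, 15), with mean (4+k)/(4+15+k).
Set (4+k)/(19+k) > 0.51 and solve: k > (0.51·19 − 4)/(1 − 0.51) = 11.612.
The smallest integer exceeding 11.612 is 12.

k = 12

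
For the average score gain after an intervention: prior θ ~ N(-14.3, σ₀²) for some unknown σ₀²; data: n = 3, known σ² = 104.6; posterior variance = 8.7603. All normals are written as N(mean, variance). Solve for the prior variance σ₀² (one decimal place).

σ₀² = 11.7

Posterior precision equals prior precision plus data precision: 1/σ_n² = 1/σ₀² + n/σ².
So 1/σ₀² = 1/8.7603 − 3/104.6 = 0.114151 − 0.028681 = 0.085470.
Hence σ₀² = 1/0.085470 ≈ 11.7.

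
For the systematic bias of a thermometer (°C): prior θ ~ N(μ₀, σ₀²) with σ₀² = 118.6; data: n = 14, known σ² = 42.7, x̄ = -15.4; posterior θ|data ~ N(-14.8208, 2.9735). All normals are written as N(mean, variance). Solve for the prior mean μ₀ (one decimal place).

The posterior mean is a precision-weighted average: μ_n = (τ₀μ₀ + τ_data·x̄)/(τ₀+τ_data), with τ₀=1/σ₀² and τ_data=n/σ².
Here τ₀ = 1/118.6 = 0.008432 and τ_data = 14/42.7 = 0.327869, so τ_n = 0.336301.
Rearranging for μ₀: μ₀ = (μ_n·τ_n − τ_data·x̄)/τ₀ = (-14.8208·0.336301 − 0.327869·-15.4) / 0.008432 = 0.064933/0.008432 ≈ 7.7.

μ₀ = 7.7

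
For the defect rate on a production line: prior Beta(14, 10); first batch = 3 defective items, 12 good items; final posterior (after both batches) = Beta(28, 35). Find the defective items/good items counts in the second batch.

11 defective items and 13 good items

Sequential conjugate updates are equivalent to a single update on the pooled data, so total successes = posterior α − prior α and total failures = posterior β − prior β.
Total across both batches: 28−14=14 defective items, 35−10=25 good items.
Subtract the first batch: 14−3=11 defective items and 25−12=13 good items.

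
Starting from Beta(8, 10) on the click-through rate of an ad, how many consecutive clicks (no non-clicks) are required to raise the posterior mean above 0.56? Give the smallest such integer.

After k clicks and 0 non-clicks the posterior is Beta(8+k, 10), with mean (8+k)/(8+10+k).
Set (8+k)/(18+k) > 0.56 and solve: k > (0.56·18 − 8)/(1 − 0.56) = 4.727.
The smallest integer exceeding 4.727 is 5.

k = 5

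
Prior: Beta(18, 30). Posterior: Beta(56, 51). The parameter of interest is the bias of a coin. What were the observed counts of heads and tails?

38 heads and 21 tails

A Beta(a, b) prior with s successes and f failures in binomial data gives a Beta(a+s, b+f) posterior.
So s = 56 − 18 = 38 and f = 51 − 30 = 21.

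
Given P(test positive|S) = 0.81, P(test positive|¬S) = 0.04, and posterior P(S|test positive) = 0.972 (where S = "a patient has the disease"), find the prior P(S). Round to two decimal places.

In odds form, posterior odds = prior odds × likelihood ratio, so prior odds = posterior odds ÷ LR.
Posterior odds = 0.972/(1−0.972) = 34.7143. LR = 0.81/0.04 = 20.2500.
Prior odds = 34.7143/20.2500 = 1.7143, so P(S) = 1.7143/(1+1.7143) ≈ 0.63.

P(S) = 0.63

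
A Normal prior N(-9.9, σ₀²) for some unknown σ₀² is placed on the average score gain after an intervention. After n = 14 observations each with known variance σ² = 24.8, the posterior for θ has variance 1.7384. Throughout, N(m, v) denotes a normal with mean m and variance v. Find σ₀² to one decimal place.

For the Normal–Normal model with known σ², precisions add: τ_n = τ₀ + n/σ².
So 1/σ₀² = 1/1.7384 − 14/24.8 = 0.575242 − 0.564516 = 0.010726.
Hence σ₀² = 1/0.010726 ≈ 93.2.

σ₀² = 93.2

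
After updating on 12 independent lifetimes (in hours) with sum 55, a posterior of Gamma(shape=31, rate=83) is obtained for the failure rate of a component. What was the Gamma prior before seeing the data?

Gamma–exponential conjugacy: posterior shape = α + n, posterior rate = β + Σtᵢ.
So α = 31 − 12 = 19 and β = 83 − 55 = 28.

Gamma(shape=19, rate=28)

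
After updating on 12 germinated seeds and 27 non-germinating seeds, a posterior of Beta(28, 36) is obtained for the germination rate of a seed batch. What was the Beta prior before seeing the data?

Beta(16, 9)

Beta is conjugate to the binomial likelihood: posterior = Beta(a+s, b+f).
So a = 28 − 12 = 16 and b = 36 − 27 = 9.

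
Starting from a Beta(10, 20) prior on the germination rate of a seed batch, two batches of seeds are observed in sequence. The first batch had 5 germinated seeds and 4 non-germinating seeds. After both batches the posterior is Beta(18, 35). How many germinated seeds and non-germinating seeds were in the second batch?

3 germinated seeds and 11 non-germinating seeds

Because Beta–binomial updating is additive in the counts, the combined data contributed (α_post−α_prior, β_post−β_prior) successes and failures.
Total across both batches: 18−10=8 germinated seeds, 35−20=15 non-germinating seeds.
Subtract the first batch: 8−5=3 germinated seeds and 15−4=11 non-germinating seeds.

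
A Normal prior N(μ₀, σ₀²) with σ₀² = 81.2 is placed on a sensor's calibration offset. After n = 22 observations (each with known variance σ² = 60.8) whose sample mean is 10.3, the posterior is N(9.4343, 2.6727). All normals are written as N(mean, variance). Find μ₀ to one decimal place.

μ₀ = -16.0

The posterior mean is a precision-weighted average: μ_n = (τ₀μ₀ + τ_data·x̄)/(τ₀+τ_data), with τ₀=1/σ₀² and τ_data=n/σ².
Here τ₀ = 1/81.2 = 0.012315 and τ_data = 22/60.8 = 0.361842, so τ_n = 0.374157.
Rearranging for μ₀: μ₀ = (μ_n·τ_n − τ_data·x̄)/τ₀ = (9.4343·0.374157 − 0.361842·10.3) / 0.012315 = -0.197063/0.012315 ≈ -16.0.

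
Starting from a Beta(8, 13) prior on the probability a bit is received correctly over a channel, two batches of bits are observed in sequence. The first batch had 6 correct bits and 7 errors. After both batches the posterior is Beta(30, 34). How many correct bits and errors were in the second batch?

16 correct bits and 14 errors

Because Beta–binomial updating is additive in the counts, the combined data contributed (α_post−α_prior, β_post−β_prior) successes and failures.
Total across both batches: 30−8=22 correct bits, 34−13=21 errors.
Subtract the first batch: 22−6=16 correct bits and 21−7=14 errors.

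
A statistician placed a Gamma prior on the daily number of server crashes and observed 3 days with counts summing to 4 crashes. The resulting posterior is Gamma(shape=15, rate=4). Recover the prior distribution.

Gamma(shape=11, rate=1)

Gamma–Poisson conjugacy: posterior shape = α + Σxᵢ, posterior rate = β + n.
So α = 15 − 4 = 11 and β = 4 − 3 = 1.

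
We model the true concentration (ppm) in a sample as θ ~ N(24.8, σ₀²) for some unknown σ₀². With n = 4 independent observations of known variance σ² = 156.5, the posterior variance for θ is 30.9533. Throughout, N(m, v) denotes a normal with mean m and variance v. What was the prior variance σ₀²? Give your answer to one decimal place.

σ₀² = 148.2

Posterior precision equals prior precision plus data precision: 1/σ_n² = 1/σ₀² + n/σ².
So 1/σ₀² = 1/30.9533 − 4/156.5 = 0.032307 − 0.025559 = 0.006748.
Hence σ₀² = 1/0.006748 ≈ 148.2.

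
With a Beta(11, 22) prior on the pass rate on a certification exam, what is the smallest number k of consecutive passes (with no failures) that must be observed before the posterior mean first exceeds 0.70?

k = 41

After k passes and 0 failures the posterior is Beta(11+k, 22), with mean (11+k)/(11+22+k).
Set (11+k)/(33+k) > 0.70 and solve: k > (0.70·33 − 11)/(1 − 0.70) = 40.333.
The smallest integer exceeding 40.333 is 41, and checking k=41: (52)/(74) = 0.7027 > 0.70.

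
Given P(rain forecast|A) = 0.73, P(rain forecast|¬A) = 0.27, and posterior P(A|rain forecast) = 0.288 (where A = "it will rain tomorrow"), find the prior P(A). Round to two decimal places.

In odds form, posterior odds = prior odds × likelihood ratio, so prior odds = posterior odds ÷ LR.
Posterior odds = 0.288/(1−0.288) = 0.4045. LR = 0.73/0.27 = 2.7037.
Prior odds = 0.4045/2.7037 = 0.1496, so P(A) = 0.1496/(1+0.1496) ≈ 0.13.

P(A) = 0.13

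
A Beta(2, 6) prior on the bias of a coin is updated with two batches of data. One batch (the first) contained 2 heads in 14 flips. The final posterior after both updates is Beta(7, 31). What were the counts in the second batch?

3 heads and 13 tails

Sequential conjugate updates are equivalent to a single update on the pooled data, so total successes = posterior α − prior α and total failures = posterior β − prior β.
Total across both batches: 7−2=5 heads, 31−6=25 tails.
Subtract the first batch: 5−2=3 heads and 25−12=13 tails.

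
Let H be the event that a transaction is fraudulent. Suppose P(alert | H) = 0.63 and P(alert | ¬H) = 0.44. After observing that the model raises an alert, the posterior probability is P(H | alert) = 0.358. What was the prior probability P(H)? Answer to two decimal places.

P(H) = 0.28

Bayes' rule in odds form gives O(H|E) = O(H)·[P(E|H)/P(E|¬H)], hence O(H) = O(H|E)/LR.
Posterior odds = 0.358/(1−0.358) = 0.5576. LR = 0.63/0.44 = 1.4318.
Prior odds = 0.5576/1.4318 = 0.3894, so P(H) = 0.3894/(1+0.3894) ≈ 0.28.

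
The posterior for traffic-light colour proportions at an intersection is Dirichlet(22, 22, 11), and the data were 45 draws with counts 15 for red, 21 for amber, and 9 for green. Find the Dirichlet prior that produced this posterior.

For a Dirichlet(α) prior with multinomial counts c, the posterior is Dirichlet(α + c) componentwise.
Subtract each count from the matching posterior parameter: 22−15=7, 22−21=1, 11−9=2.

Dirichlet(7, 1, 2)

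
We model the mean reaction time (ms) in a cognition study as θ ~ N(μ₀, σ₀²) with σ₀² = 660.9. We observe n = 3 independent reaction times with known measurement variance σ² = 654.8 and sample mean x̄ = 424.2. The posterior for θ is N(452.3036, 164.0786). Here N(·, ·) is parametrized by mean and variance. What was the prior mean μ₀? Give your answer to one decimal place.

With known observation variance, the Normal–Normal posterior has precision τ_n = τ₀ + n/σ² and mean μ_n = (τ₀μ₀ + (n/σ²)x̄)/τ_n.
Here τ₀ = 1/660.9 = 0.001513 and τ_data = 3/654.8 = 0.004582, so τ_n = 0.006095.
Rearranging for μ₀: μ₀ = (μ_n·τ_n − τ_data·x̄)/τ₀ = (452.3036·0.006095 − 0.004582·424.2) / 0.001513 = 0.813106/0.001513 ≈ 537.4.

μ₀ = 537.4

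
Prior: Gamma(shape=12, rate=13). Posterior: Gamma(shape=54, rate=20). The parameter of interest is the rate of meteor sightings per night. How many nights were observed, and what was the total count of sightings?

A Gamma(α, β) prior (rate parametrization) on a Poisson rate with n observations summing to S gives posterior Gamma(α+S, β+n).
Matching: Σxᵢ = 54 − 12 = 42 and n = 20 − 13 = 7.

n = 7 nights with total 42 sightings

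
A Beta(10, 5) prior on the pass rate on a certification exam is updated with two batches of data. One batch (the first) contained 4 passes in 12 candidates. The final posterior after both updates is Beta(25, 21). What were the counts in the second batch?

Because Beta–binomial updating is additive in the counts, the combined data contributed (α_post−α_prior, β_post−β_prior) successes and failures.
Total across both batches: 25−10=15 passes, 21−5=16 failures.
Subtract the first batch: 15−4=11 passes and 16−8=8 failures.

11 passes and 8 failures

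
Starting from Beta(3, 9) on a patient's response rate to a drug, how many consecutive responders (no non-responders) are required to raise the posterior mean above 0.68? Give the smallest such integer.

After k responders and 0 non-responders the posterior is Beta(3+k, 9), with mean (3+k)/(3+9+k).
Set (3+k)/(12+k) > 0.68 and solve: k > (0.68·12 − 3)/(1 − 0.68) = 16.125.
The smallest integer exceeding 16.125 is 17.

k = 17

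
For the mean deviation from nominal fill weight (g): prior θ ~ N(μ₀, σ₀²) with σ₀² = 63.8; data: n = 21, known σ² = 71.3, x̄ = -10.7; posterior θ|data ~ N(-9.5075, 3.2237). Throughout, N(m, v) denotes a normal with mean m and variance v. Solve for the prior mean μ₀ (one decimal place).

With known observation variance, the Normal–Normal posterior has precision τ_n = τ₀ + n/σ² and mean μ_n = (τ₀μ₀ + (n/σ²)x̄)/τ_n.
Here τ₀ = 1/63.8 = 0.015674 and τ_data = 21/71.3 = 0.294530, so τ_n = 0.310204.
Rearranging for μ₀: μ₀ = (μ_n·τ_n − τ_data·x̄)/τ₀ = (-9.5075·0.310204 − 0.294530·-10.7) / 0.015674 = 0.202206/0.015674 ≈ 12.9.

μ₀ = 12.9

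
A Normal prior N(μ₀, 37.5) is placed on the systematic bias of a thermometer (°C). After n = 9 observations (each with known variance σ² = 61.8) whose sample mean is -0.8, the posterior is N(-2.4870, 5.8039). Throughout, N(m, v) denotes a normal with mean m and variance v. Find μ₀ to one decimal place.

μ₀ = -11.7

With known observation variance, the Normal–Normal posterior has precision τ_n = τ₀ + n/σ² and mean μ_n = (τ₀μ₀ + (n/σ²)x̄)/τ_n.
Here τ₀ = 1/37.5 = 0.026667 and τ_data = 9/61.8 = 0.145631, so τ_n = 0.172298.
Rearranging for μ₀: μ₀ = (μ_n·τ_n − τ_data·x̄)/τ₀ = (-2.4870·0.172298 − 0.145631·-0.8) / 0.026667 = -0.312000/0.026667 ≈ -11.7.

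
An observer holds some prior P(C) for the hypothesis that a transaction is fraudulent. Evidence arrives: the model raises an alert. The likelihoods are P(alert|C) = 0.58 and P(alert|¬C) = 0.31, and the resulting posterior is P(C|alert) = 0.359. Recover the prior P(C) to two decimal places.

P(C) = 0.23

Bayes' rule in odds form gives O(C|E) = O(C)·[P(E|C)/P(E|¬C)], hence O(C) = O(C|E)/LR.
Posterior odds = 0.359/(1−0.359) = 0.5601. LR = 0.58/0.31 = 1.8710.
Prior odds = 0.5601/1.8710 = 0.2994, so P(C) = 0.2994/(1+0.2994) ≈ 0.23.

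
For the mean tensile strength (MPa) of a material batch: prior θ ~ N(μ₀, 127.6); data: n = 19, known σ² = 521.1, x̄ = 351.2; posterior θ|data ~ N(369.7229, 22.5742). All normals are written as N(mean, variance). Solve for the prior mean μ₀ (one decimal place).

With known observation variance, the Normal–Normal posterior has precision τ_n = τ₀ + n/σ² and mean μ_n = (τ₀μ₀ + (n/σ²)x̄)/τ_n.
Here τ₀ = 1/127.6 = 0.007837 and τ_data = 19/521.1 = 0.036461, so τ_n = 0.044298.
Rearranging for μ₀: μ₀ = (μ_n·τ_n − τ_data·x̄)/τ₀ = (369.7229·0.044298 − 0.036461·351.2) / 0.007837 = 3.572882/0.007837 ≈ 455.9.

μ₀ = 455.9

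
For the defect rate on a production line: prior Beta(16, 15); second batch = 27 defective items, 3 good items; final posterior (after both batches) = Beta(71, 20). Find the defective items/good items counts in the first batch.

28 defective items and 2 good items

Because Beta–binomial updating is additive in the counts, the combined data contributed (α_post−α_prior, β_post−β_prior) successes and failures.
Total across both batches: 71−16=55 defective items, 20−15=5 good items.
Subtract the second batch: 55−27=28 defective items and 5−3=2 good items.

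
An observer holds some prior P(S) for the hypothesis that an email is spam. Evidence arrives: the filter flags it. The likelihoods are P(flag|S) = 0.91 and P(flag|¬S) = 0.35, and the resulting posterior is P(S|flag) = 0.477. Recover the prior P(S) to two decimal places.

Bayes' rule in odds form gives O(S|E) = O(S)·[P(E|S)/P(E|¬S)], hence O(S) = O(S|E)/LR.
Posterior odds = 0.477/(1−0.477) = 0.9120. LR = 0.91/0.35 = 2.6000.
Prior odds = 0.9120/2.6000 = 0.3508, so P(S) = 0.3508/(1+0.3508) ≈ 0.26.

P(S) = 0.26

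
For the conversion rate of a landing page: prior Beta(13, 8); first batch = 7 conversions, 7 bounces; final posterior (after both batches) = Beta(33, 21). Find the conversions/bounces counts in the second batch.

13 conversions and 6 bounces

Sequential conjugate updates are equivalent to a single update on the pooled data, so total successes = posterior α − prior α and total failures = posterior β − prior β.
Total across both batches: 33−13=20 conversions, 21−8=13 bounces.
Subtract the first batch: 20−7=13 conversions and 13−7=6 bounces.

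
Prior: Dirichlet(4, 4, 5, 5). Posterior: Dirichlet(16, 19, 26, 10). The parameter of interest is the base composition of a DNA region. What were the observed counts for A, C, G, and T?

For a Dirichlet(α) prior with multinomial counts c, the posterior is Dirichlet(α + c) componentwise.
Counts are posterior − prior componentwise: 16−4=12, 19−4=15, 26−5=21, 10−5=5.

counts (12, 15, 21, 5)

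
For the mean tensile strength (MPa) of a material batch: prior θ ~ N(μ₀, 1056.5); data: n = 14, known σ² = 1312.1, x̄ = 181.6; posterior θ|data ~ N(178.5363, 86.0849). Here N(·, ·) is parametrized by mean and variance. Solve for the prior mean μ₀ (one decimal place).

μ₀ = 144.0

The posterior mean is a precision-weighted average: μ_n = (τ₀μ₀ + τ_data·x̄)/(τ₀+τ_data), with τ₀=1/σ₀² and τ_data=n/σ².
Here τ₀ = 1/1056.5 = 0.000947 and τ_data = 14/1312.1 = 0.010670, so τ_n = 0.011617.
Rearranging for μ₀: μ₀ = (μ_n·τ_n − τ_data·x̄)/τ₀ = (178.5363·0.011617 − 0.010670·181.6) / 0.000947 = 0.136384/0.000947 ≈ 144.0.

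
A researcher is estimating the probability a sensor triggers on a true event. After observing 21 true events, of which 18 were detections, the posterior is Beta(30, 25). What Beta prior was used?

Beta(12, 22)

Beta is conjugate to the binomial likelihood: posterior = Beta(α+s, β+f).
So α = 30 − 18 = 12 and β = 25 − 3 = 22.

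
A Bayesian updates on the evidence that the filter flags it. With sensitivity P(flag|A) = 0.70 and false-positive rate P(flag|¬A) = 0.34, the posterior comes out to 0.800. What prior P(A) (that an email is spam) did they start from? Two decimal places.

Bayes' rule in odds form gives O(A|E) = O(A)·[P(E|A)/P(E|¬A)], hence O(A) = O(A|E)/LR.
Posterior odds = 0.800/(1−0.800) = 4.0000. LR = 0.70/0.34 = 2.0588.
Prior odds = 4.0000/2.0588 = 1.9429, so P(A) = 1.9429/(1+1.9429) ≈ 0.66.

P(A) = 0.66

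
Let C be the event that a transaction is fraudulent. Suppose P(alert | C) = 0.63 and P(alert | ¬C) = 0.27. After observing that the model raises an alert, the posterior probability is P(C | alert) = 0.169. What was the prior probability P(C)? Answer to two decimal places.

P(C) = 0.08

In odds form, posterior odds = prior odds × likelihood ratio, so prior odds = posterior odds ÷ LR.
Posterior odds = 0.169/(1−0.169) = 0.2034. LR = 0.63/0.27 = 2.3333.
Prior odds = 0.2034/2.3333 = 0.0872, so P(C) = 0.0872/(1+0.0872) ≈ 0.08.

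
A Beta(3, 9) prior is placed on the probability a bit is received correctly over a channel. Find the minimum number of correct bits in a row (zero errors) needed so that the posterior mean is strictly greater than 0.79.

After k correct bits and 0 errors the posterior is Beta(3+k, 9), with mean (3+k)/(3+9+k).
Set (3+k)/(12+k) > 0.79 and solve: k > (0.79·12 − 3)/(1 − 0.79) = 30.857.
The smallest integer exceeding 30.857 is 31.

k = 31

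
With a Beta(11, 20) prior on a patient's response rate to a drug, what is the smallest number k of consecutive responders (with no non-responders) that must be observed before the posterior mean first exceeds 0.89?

After k responders and 0 non-responders the posterior is Beta(11+k, 20), with mean (11+k)/(11+20+k).
Set (11+k)/(31+k) > 0.89 and solve: k > (0.89·31 − 11)/(1 − 0.89) = 150.818.
The smallest integer exceeding 150.818 is 151, and checking k=151: (162)/(182) = 0.8901 > 0.89.

k = 151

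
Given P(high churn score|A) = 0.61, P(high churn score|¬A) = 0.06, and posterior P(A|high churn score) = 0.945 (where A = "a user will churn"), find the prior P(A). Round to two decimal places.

P(A) = 0.63

Bayes' rule in odds form gives O(A|E) = O(A)·[P(E|A)/P(E|¬A)], hence O(A) = O(A|E)/LR.
Posterior odds = 0.945/(1−0.945) = 17.1818. LR = 0.61/0.06 = 10.1667.
Prior odds = 17.1818/10.1667 = 1.6900, so P(A) = 1.6900/(1+1.6900) ≈ 0.63.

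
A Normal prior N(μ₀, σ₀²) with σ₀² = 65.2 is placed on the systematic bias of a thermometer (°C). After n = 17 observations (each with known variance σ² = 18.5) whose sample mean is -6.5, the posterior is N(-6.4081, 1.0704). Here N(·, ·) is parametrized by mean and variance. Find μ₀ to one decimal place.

μ₀ = -0.9

With known observation variance, the Normal–Normal posterior has precision τ_n = τ₀ + n/σ² and mean μ_n = (τ₀μ₀ + (n/σ²)x̄)/τ_n.
Here τ₀ = 1/65.2 = 0.015337 and τ_data = 17/18.5 = 0.918919, so τ_n = 0.934256.
Rearranging for μ₀: μ₀ = (μ_n·τ_n − τ_data·x̄)/τ₀ = (-6.4081·0.934256 − 0.918919·-6.5) / 0.015337 = -0.013832/0.015337 ≈ -0.9.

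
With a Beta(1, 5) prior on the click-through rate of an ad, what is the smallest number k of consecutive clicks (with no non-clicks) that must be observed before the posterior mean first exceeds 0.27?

After k clicks and 0 non-clicks the posterior is Beta(1+k, 5), with mean (1+k)/(1+5+k).
Set (1+k)/(6+k) > 0.27 and solve: k > (0.27·6 − 1)/(1 − 0.27) = 0.849.
The smallest integer exceeding 0.849 is 1.

k = 1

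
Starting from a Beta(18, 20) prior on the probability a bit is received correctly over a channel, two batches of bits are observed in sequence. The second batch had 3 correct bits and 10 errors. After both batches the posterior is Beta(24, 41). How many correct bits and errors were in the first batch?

3 correct bits and 11 errors

Sequential conjugate updates are equivalent to a single update on the pooled data, so total successes = posterior α − prior α and total failures = posterior β − prior β.
Total across both batches: 24−18=6 correct bits, 41−20=21 errors.
Subtract the second batch: 6−3=3 correct bits and 21−10=11 errors.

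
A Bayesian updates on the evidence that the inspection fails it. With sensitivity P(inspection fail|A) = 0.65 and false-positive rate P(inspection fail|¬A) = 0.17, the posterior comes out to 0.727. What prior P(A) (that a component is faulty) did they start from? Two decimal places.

In odds form, posterior odds = prior odds × likelihood ratio, so prior odds = posterior odds ÷ LR.
Posterior odds = 0.727/(1−0.727) = 2.6630. LR = 0.65/0.17 = 3.8235.
Prior odds = 2.6630/3.8235 = 0.6965, so P(A) = 0.6965/(1+0.6965) ≈ 0.41.

P(A) = 0.41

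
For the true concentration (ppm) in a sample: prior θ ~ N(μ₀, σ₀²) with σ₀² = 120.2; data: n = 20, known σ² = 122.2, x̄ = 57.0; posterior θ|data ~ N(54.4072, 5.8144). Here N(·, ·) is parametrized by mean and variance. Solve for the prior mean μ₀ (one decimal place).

μ₀ = 3.4

The posterior mean is a precision-weighted average: μ_n = (τ₀μ₀ + τ_data·x̄)/(τ₀+τ_data), with τ₀=1/σ₀² and τ_data=n/σ².
Here τ₀ = 1/120.2 = 0.008319 and τ_data = 20/122.2 = 0.163666, so τ_n = 0.171985.
Rearranging for μ₀: μ₀ = (μ_n·τ_n − τ_data·x̄)/τ₀ = (54.4072·0.171985 − 0.163666·57.0) / 0.008319 = 0.028260/0.008319 ≈ 3.4.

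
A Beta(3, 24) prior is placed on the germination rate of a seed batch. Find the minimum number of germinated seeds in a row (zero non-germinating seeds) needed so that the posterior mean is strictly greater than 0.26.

After k germinated seeds and 0 non-germinating seeds the posterior is Beta(3+k, 24), with mean (3+k)/(3+24+k).
Set (3+k)/(27+k) > 0.26 and solve: k > (0.26·27 − 3)/(1 − 0.26) = 5.432.
The smallest integer exceeding 5.432 is 6.

k = 6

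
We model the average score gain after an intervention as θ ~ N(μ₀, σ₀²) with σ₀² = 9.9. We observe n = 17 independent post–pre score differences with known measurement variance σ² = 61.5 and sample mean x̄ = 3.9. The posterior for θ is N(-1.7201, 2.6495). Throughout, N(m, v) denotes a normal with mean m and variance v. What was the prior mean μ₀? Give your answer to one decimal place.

μ₀ = -17.1

With known observation variance, the Normal–Normal posterior has precision τ_n = τ₀ + n/σ² and mean μ_n = (τ₀μ₀ + (n/σ²)x̄)/τ_n.
Here τ₀ = 1/9.9 = 0.101010 and τ_data = 17/61.5 = 0.276423, so τ_n = 0.377433.
Rearranging for μ₀: μ₀ = (μ_n·τ_n − τ_data·x̄)/τ₀ = (-1.7201·0.377433 − 0.276423·3.9) / 0.101010 = -1.727272/0.101010 ≈ -17.1.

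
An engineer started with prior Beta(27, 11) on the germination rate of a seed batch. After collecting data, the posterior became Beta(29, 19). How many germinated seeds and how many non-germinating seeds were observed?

A Beta(a, b) prior with s successes and f failures in binomial data gives a Beta(a+s, b+f) posterior.
Match parameters: s=29−27=2, f=19−11=8.

2 germinated seeds and 8 non-germinating seeds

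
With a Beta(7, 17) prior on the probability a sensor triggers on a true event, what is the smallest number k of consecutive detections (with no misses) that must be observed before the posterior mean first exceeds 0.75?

k = 45

After k detections and 0 misses the posterior is Beta(7+k, 17), with mean (7+k)/(7+17+k).
Set (7+k)/(24+k) > 0.75 and solve: k > (0.75·24 − 7)/(1 − 0.75) = 44.000.
The smallest integer exceeding 44.000 is 45.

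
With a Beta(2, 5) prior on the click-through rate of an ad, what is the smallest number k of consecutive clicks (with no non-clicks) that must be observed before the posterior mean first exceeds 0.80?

k = 19

After k clicks and 0 non-clicks the posterior is Beta(2+k, 5), with mean (2+k)/(2+5+k).
Set (2+k)/(7+k) > 0.80 and solve: k > (0.80·7 − 2)/(1 − 0.80) = 18.000.
The smallest integer exceeding 18.000 is 19, and checking k=19: (21)/(26) = 0.8077 > 0.80.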